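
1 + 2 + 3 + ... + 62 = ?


n(n+1)/2 = 62×63/2 = 3906/2 = 1953

Σk = 1953


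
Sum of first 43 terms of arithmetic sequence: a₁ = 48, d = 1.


aₙ = 48 + (43-1)×1 = 90
Sₙ = n(a₁+aₙ)/2 = 43×(48+90)/2
= 43×138/2 = 2967

S_43 = 2967


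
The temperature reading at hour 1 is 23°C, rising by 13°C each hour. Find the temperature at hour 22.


aₙ = a₁ + (n-1)d
= 23 + (22-1)×13
= 23 + 273
= 296

a_22 = 296


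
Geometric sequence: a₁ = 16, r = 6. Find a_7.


aₙ = a₁·r^(n-1)
= 16×6^6
= 16×46656
= 746496

a_7 = 746496


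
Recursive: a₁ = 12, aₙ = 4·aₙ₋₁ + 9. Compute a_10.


Computing step by step:
a_1 = 12
a_2 = 57
a_3 = 237
a_4 = 957
a_5 = 3837
a_6 = 15357
a_7 = 61437
a_8 = 245757
a_9 = 983037
a_10 = 3932157


a_10 = 3932157


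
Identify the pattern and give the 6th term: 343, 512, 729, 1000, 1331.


Pattern: perfect cubes: n³
Terms: 343, 512, 729, 1000, 1331
Next term = 1728

Next term = 1728


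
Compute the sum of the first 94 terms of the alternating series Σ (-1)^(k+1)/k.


S = 1 - 1/2 + 1/3 - 1/4 + 1/5 - 1/6 + 1/7 - 1/8 ± ...
= 0.6879
(Full series converges to +ln(2) ≈ +0.6931)

S_94 = 0.6879


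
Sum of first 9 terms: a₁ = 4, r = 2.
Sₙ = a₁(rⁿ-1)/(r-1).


Sₙ = 4×(2^9 - 1)/(2 - 1)
= 4×(512 - 1)/1
= 4×511/1
= 2044

S_9 = 2044


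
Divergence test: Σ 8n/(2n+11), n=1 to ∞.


lim(n→∞) 8n/(2n+11) = 8/2 = 4  (divide numerator and denominator by n)
lim aₙ = 4 ≠ 0 → series DIVERGES

Diverges (lim aₙ = 4 ≠ 0)


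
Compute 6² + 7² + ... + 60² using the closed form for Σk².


Σₖ₌6^60 k² = Σₖ₌₁^60 k² − Σₖ₌₁^5 k²
= 60·61·121/6 − 5·6·11/6
= 73810 − 55 = 73755

Σk² = 73755


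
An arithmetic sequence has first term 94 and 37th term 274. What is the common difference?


d = (aₙ - a₁)/(n-1)
= (274 - 94)/(37-1)
= 180/36 = 5

d = 5


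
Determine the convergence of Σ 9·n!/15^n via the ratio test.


aₙ = 9·n!/15^n
a_{n+1}/aₙ = (n+1)!/15^(n+1) × 15^n/n!  (constant 9 cancels)
= (n+1)/15
L = lim(n→∞) (n+1)/15 = ∞
L > 1 → series DIVERGES

Diverges (ratio test: L = ∞ > 1)


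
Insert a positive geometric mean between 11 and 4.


GM = √(11×4) = √44 = 6.6332

GM = 6.6332


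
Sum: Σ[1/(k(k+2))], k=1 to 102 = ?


1/(k(k+2)) = (1/2)·(1/k - 1/(k+2)) (partial fractions)
Telescoping: Σ = (1/2)·(1 + 1/2 - 1/103 - 1/104) = 15861/21424

Sum = 15861/21424


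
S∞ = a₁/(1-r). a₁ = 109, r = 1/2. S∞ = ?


S∞ = a₁/(1-r) = 109/(1 - 1/2)
= 109/(1/2)
= 218

S∞ = 218


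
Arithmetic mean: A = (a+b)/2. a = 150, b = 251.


AM = (150 + 251)/2 = 401/2 = 200.5

AM = 200.5


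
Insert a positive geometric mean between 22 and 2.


GM = √(22×2) = √44 = 6.6332

GM = 6.6332


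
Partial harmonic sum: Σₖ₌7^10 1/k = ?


Σₖ₌7^10 1/k = 1/7 + 1/8 + 1/9 + 1/10
= 1207/2520
≈ 0.479

Sum = 1207/2520 ≈ 0.479


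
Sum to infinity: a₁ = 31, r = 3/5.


S∞ = a₁/(1-r) = 31/(1 - 3/5)
= 31/(2/5)
= 155/2

S∞ = 155/2


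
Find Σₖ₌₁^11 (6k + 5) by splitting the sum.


Σ(6k+5) = 6·Σk + 5·n
= 6·66 + 5·11
= 396 + 55 = 451

Σ = 451


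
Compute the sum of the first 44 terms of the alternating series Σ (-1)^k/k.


S = -1 + 1/2 - 1/3 + 1/4 - 1/5 + 1/6 - 1/7 + 1/8 ± ...
= -0.6819
(Full series converges to -ln(2) ≈ -0.6931)

S_44 = -0.6819


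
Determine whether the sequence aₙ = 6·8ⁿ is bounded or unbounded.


aₙ = 6·8ⁿ → as n→∞, aₙ→∞ (since base 8 > 1)
No finite upper bound exists
The sequence is UNBOUNDED

Unbounded (aₙ → ∞ as n → ∞)


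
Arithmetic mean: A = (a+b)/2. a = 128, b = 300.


AM = (128 + 300)/2 = 428/2 = 214

AM = 214


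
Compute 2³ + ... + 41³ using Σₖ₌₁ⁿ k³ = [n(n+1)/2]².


Σₖ₌2^41 k³ = [41·42/2]² − [1·2/2]²
= 741321 − 1 = 741320

Σk³ = 741320


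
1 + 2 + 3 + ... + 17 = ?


n(n+1)/2 = 17×18/2 = 306/2 = 153

Σk = 153


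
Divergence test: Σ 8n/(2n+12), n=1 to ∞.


lim(n→∞) 8n/(2n+12) = 8/2 = 4  (divide numerator and denominator by n)
lim aₙ = 4 ≠ 0 → series DIVERGES

Diverges (lim aₙ = 4 ≠ 0)


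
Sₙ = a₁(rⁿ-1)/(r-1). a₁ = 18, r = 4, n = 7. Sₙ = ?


Sₙ = 18×(4^7 - 1)/(4 - 1)
= 18×(16384 - 1)/3
= 18×16383/3
= 98298

S_7 = 98298


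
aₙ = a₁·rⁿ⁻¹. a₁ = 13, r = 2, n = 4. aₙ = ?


aₙ = a₁·r^(n-1)
= 13×2^3
= 13×8
= 104

a_4 = 104


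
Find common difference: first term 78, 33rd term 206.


d = (aₙ - a₁)/(n-1)
= (206 - 78)/(33-1)
= 128/32 = 4

d = 4


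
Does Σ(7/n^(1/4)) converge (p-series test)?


p-series test: Σ c/n^p converges if p > 1, diverges if p ≤ 1 (constant c > 0 doesn't affect convergence).
p = 1/4
1/4 ≤ 1 → DIVERGES

Diverges (p = 1/4 ≤ 1)


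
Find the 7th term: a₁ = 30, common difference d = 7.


aₙ = a₁ + (n-1)d
= 30 + (7-1)×7
= 30 + 42
= 72

a_7 = 72


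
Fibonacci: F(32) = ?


Fibonacci sequence: 1, 1, 2, 3, 5, 8, 13, 21, 34, 55, 89, ...
F(32) = 2178309

F(32) = 2178309


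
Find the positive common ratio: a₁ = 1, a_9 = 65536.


r^(n-1) = aₙ/a₁
r^8 = 65536/1 = 65536
r = 65536^(1/8)
= ±4; taking r > 0 gives r = 4

r = 4


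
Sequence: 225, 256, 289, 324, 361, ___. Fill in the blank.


Pattern: perfect squares: n²
Terms: 225, 256, 289, 324, 361
Next term = 400

Next term = 400


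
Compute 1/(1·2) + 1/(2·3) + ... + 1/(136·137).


1/(k(k+1)) = 1/k - 1/(k+1) (partial fractions)
Telescoping: Σ = 1 - 1/137 = 136/137

Sum = 136/137


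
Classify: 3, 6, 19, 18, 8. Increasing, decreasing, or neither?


Differences: 3, 13, -1, -10
Difference at position 1 is +3 (> 0) but position 3 is -1 (< 0) — sequence both rises and falls
→ NOT monotonic

Not monotonic


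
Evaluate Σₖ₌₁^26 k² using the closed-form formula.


n = 26
n(n+1)(2n+1)/6 = 26×27×53/6
= 37206/6 = 6201

Σk² = 6201


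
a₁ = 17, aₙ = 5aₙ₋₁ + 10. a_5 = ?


Computing step by step:
a_1 = 17
a_2 = 95
a_3 = 485
a_4 = 2435
a_5 = 12185


a_5 = 12185


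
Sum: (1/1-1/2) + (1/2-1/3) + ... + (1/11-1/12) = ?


Telescoping: adjacent terms cancel.
= 1/1 - 1/12
= 1 - 1/12 = 11/12

Sum = 11/12


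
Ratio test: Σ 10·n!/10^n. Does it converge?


aₙ = 10·n!/10^n
a_{n+1}/aₙ = (n+1)!/10^(n+1) × 10^n/n!  (constant 10 cancels)
= (n+1)/10
L = lim(n→∞) (n+1)/10 = ∞
L > 1 → series DIVERGES

Diverges (ratio test: L = ∞ > 1)


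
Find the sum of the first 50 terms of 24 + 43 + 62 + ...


aₙ = 24 + (50-1)×19 = 955
Sₙ = n(a₁+aₙ)/2 = 50×(24+955)/2
= 50×979/2 = 24475

S_50 = 24475


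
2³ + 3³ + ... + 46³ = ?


Σₖ₌2^46 k³ = [46·47/2]² − [1·2/2]²
= 1168561 − 1 = 1168560

Σk³ = 1168560


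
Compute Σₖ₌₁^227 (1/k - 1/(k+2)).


Telescoping with gap 2: two head and two tail terms survive.
= (1 + 1/2) - (1/228 + 1/229)
= 3/2 - 1/228 - 1/229 = 77861/52212

Sum = 77861/52212


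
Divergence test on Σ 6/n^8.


lim(n→∞) 6/n^8 = 0
lim aₙ = 0 → nth-term test is INCONCLUSIVE
(Need other tests; this is actually a convergent p-series with p=8 > 1)

Inconclusive (lim aₙ = 0; need another test)


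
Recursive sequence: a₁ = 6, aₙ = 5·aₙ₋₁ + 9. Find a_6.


Computing step by step:
a_1 = 6
a_2 = 39
a_3 = 204
a_4 = 1029
a_5 = 5154
a_6 = 25779


a_6 = 25779


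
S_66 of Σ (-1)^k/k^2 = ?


S = -1 + 1/4 - 1/9 + 1/16 - 1/25 + 1/36 - 1/49 + 1/64 ± ...
= -0.8224
(Full series converges to -π²/12 ≈ -0.8225)

S_66 = -0.8224


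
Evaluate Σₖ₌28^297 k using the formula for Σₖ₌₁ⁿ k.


Σₖ₌28^297 k = Σₖ₌₁^297 k − Σₖ₌₁^27 k
= 297·298/2 − 27·28/2
= 44253 − 378 = 43875

Σk = 43875


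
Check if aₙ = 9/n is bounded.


a₁ = 9, a₂ = 9/2, a₃ = 9/3, ...
0 < aₙ ≤ 9 for all n ≥ 1
Lower bound: 0, Upper bound: 9
The sequence IS bounded

Bounded (0 < aₙ ≤ 9)


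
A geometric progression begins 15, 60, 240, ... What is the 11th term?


aₙ = a₁·r^(n-1)
= 15×4^10
= 15×1048576
= 15728640

a_11 = 15728640


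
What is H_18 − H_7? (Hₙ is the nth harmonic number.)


Σₖ₌8^18 1/k = 1/8 + 1/9 + 1/10 + ... + 1/18
= 736973/816816
≈ 0.9023

Sum = 736973/816816 ≈ 0.9023


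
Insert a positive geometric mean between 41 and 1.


GM = √(41×1) = √41 = 6.4031

GM = 6.4031


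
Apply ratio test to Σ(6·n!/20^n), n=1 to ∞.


aₙ = 6·n!/20^n
a_{n+1}/aₙ = (n+1)!/20^(n+1) × 20^n/n!  (constant 6 cancels)
= (n+1)/20
L = lim(n→∞) (n+1)/20 = ∞
L > 1 → series DIVERGES

Diverges (ratio test: L = ∞ > 1)


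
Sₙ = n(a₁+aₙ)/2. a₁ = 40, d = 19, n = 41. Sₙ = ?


aₙ = 40 + (41-1)×19 = 800
Sₙ = n(a₁+aₙ)/2 = 41×(40+800)/2
= 41×840/2 = 17220

S_41 = 17220


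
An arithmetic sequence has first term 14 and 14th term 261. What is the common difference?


d = (aₙ - a₁)/(n-1)
= (261 - 14)/(14-1)
= 247/13 = 19

d = 19


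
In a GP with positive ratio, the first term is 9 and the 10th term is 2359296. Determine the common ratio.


r^(n-1) = aₙ/a₁
r^9 = 2359296/9 = 262144
r = 262144^(1/9)
= 4

r = 4


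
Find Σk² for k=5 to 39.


Σₖ₌5^39 k² = Σₖ₌₁^39 k² − Σₖ₌₁^4 k²
= 39·40·79/6 − 4·5·9/6
= 20540 − 30 = 20510

Σk² = 20510


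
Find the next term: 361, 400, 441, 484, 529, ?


Pattern: perfect squares: n²
Terms: 361, 400, 441, 484, 529
Next term = 576

Next term = 576


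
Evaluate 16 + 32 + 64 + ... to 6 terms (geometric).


Sₙ = 16×(2^6 - 1)/(2 - 1)
= 16×(64 - 1)/1
= 16×63/1
= 1008

S_6 = 1008


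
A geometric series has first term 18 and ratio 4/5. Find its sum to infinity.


S∞ = a₁/(1-r) = 18/(1 - 4/5)
= 18/(1/5)
= 90

S∞ = 90


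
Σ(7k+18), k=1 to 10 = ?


Σ(7k+18) = 7·Σk + 18·n
= 7·55 + 18·10
= 385 + 180 = 565

Σ = 565


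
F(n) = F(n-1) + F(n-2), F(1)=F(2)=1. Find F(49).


Fibonacci sequence: 1, 1, 2, 3, 5, 8, 13, 21, 34, 55, 89, ...
F(49) = 7778742049

F(49) = 7778742049


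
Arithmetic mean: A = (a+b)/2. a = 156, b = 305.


AM = (156 + 305)/2 = 461/2 = 230.5

AM = 230.5


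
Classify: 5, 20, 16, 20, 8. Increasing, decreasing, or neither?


Differences: 15, -4, 4, -12
Difference at position 1 is +15 (> 0) but position 2 is -4 (< 0) — sequence both rises and falls
→ NOT monotonic

Not monotonic


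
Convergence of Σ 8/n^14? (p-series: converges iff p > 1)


p-series test: Σ c/n^p converges if p > 1, diverges if p ≤ 1 (constant c > 0 doesn't affect convergence).
p = 14
14 > 1 → CONVERGES

Converges (p = 14 > 1)


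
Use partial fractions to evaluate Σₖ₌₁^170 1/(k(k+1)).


1/(k(k+1)) = 1/k - 1/(k+1) (partial fractions)
Telescoping: Σ = 1 - 1/171 = 170/171

Sum = 170/171


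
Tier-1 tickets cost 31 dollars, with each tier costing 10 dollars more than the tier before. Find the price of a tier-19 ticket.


aₙ = a₁ + (n-1)d
= 31 + (19-1)×10
= 31 + 180
= 211

a_19 = 211


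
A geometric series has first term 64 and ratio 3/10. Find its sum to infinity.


S∞ = a₁/(1-r) = 64/(1 - 3/10)
= 64/(7/10)
= 640/7

S∞ = 640/7


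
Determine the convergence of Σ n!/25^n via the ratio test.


aₙ = n!/25^n
a_{n+1}/aₙ = (n+1)!/25^(n+1) × 25^n/n!
= (n+1)/25
L = lim(n→∞) (n+1)/25 = ∞
L > 1 → series DIVERGES

Diverges (ratio test: L = ∞ > 1)


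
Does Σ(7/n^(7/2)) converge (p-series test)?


p-series test: Σ c/n^p converges if p > 1, diverges if p ≤ 1 (constant c > 0 doesn't affect convergence).
p = 7/2
7/2 > 1 → CONVERGES

Converges (p = 7/2 > 1)


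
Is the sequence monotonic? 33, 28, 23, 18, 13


Differences: -5, -5, -5, -5
All differences < 0 → strictly DECREASING

Monotonically decreasing


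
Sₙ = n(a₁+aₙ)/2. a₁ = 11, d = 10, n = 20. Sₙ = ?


aₙ = 11 + (20-1)×10 = 201
Sₙ = n(a₁+aₙ)/2 = 20×(11+201)/2
= 20×212/2 = 2120

S_20 = 2120


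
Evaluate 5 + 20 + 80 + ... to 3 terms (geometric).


Sₙ = 5×(4^3 - 1)/(4 - 1)
= 5×(64 - 1)/3
= 5×63/3
= 105

S_3 = 105


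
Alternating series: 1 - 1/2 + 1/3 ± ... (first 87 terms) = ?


S = 1 - 1/2 + 1/3 - 1/4 + 1/5 - 1/6 + 1/7 - 1/8 ± ...
= 0.6989
(Full series converges to +ln(2) ≈ +0.6931)

S_87 = 0.6989


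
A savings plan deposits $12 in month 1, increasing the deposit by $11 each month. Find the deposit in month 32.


aₙ = a₁ + (n-1)d
= 12 + (32-1)×11
= 12 + 341
= 353

a_32 = 353


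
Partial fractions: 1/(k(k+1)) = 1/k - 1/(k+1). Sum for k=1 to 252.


1/(k(k+1)) = 1/k - 1/(k+1) (partial fractions)
Telescoping: Σ = 1 - 1/253 = 252/253

Sum = 252/253


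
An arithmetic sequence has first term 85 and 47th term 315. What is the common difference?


d = (aₙ - a₁)/(n-1)
= (315 - 85)/(47-1)
= 230/46 = 5

d = 5


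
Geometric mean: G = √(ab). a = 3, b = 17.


GM = √(3×17) = √51 = 7.1414

GM = 7.1414


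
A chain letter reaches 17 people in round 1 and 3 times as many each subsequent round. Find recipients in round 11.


aₙ = a₁·r^(n-1)
= 17×3^10
= 17×59049
= 1003833

a_11 = 1003833


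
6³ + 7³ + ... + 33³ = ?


Σₖ₌6^33 k³ = [33·34/2]² − [5·6/2]²
= 314721 − 225 = 314496

Σk³ = 314496


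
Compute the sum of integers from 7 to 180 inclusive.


Σₖ₌7^180 k = Σₖ₌₁^180 k − Σₖ₌₁^6 k
= 180·181/2 − 6·7/2
= 16290 − 21 = 16269

Σk = 16269


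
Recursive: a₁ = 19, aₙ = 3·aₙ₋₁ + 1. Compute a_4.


Computing step by step:
a_1 = 19
a_2 = 58
a_3 = 175
a_4 = 526


a_4 = 526


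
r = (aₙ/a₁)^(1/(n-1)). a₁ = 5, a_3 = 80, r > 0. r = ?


r^(n-1) = aₙ/a₁
r^2 = 80/5 = 16
r = 16^(1/2)
= ±4; taking r > 0 gives r = 4

r = 4


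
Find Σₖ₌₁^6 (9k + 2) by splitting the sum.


Σ(9k+2) = 9·Σk + 2·n
= 9·21 + 2·6
= 189 + 12 = 201

Σ = 201


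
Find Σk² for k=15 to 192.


Σₖ₌15^192 k² = Σₖ₌₁^192 k² − Σₖ₌₁^14 k²
= 192·193·385/6 − 14·15·29/6
= 2377760 − 1015 = 2376745

Σk² = 2376745


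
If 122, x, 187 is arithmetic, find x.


AM = (122 + 187)/2 = 309/2 = 154.5

AM = 154.5


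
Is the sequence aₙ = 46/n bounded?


a₁ = 46, a₂ = 46/2, a₃ = 46/3, ...
0 < aₙ ≤ 46 for all n ≥ 1
Lower bound: 0, Upper bound: 46
The sequence IS bounded

Bounded (0 < aₙ ≤ 46)


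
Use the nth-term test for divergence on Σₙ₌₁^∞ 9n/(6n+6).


lim(n→∞) 9n/(6n+6) = 9/6 = 3/2  (divide numerator and denominator by n)
lim aₙ = 3/2 ≠ 0 → series DIVERGES

Diverges (lim aₙ = 3/2 ≠ 0)


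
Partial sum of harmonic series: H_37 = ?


H_37 = 1/1 + 1/2 + 1/3 + ... + 1/37
= 2040798836801833/485721041551200
≈ 4.2016

H_37 = 2040798836801833/485721041551200 ≈ 4.2016


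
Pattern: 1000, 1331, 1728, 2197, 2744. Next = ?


Pattern: perfect cubes: n³
Terms: 1000, 1331, 1728, 2197, 2744
Next term = 3375

Next term = 3375


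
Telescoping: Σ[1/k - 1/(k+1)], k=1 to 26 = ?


Telescoping: adjacent terms cancel.
= 1/1 - 1/27
= 1 - 1/27 = 26/27

Sum = 26/27


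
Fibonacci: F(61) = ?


Fibonacci sequence: 1, 1, 2, 3, 5, 8, 13, 21, 34, 55, 89, ...
F(61) = 2504730781961

F(61) = 2504730781961


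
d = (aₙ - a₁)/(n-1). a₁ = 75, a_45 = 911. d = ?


d = (aₙ - a₁)/(n-1)
= (911 - 75)/(45-1)
= 836/44 = 19

d = 19


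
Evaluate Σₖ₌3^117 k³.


Σₖ₌3^117 k³ = [117·118/2]² − [2·3/2]²
= 47651409 − 9 = 47651400

Σk³ = 47651400


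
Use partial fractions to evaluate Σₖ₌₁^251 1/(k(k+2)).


1/(k(k+2)) = (1/2)·(1/k - 1/(k+2)) (partial fractions)
Telescoping: Σ = (1/2)·(1 + 1/2 - 1/252 - 1/253) = 95129/127512

Sum = 95129/127512


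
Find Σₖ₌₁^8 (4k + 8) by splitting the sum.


Σ(4k+8) = 4·Σk + 8·n
= 4·36 + 8·8
= 144 + 64 = 208

Σ = 208


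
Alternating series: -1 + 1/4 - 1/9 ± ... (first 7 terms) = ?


S = -1 + 1/4 - 1/9 + 1/16 - 1/25 + 1/36 - 1/49
= -0.8312
(Full series converges to -π²/12 ≈ -0.8225)

S_7 = -0.8312


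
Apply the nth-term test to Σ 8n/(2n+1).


lim(n→∞) 8n/(2n+1) = 8/2 = 4  (divide numerator and denominator by n)
lim aₙ = 4 ≠ 0 → series DIVERGES

Diverges (lim aₙ = 4 ≠ 0)


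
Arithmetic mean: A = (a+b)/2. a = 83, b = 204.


AM = (83 + 204)/2 = 287/2 = 143.5

AM = 143.5


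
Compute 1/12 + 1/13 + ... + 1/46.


Σₖ₌12^46 1/k = 1/12 + 1/13 + 1/14 + ... + 1/46
= 13157374004582056009/9419588158802421600
≈ 1.3968

Sum = 13157374004582056009/9419588158802421600 ≈ 1.3968


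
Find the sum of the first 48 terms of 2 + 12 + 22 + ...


aₙ = 2 + (48-1)×10 = 472
Sₙ = n(a₁+aₙ)/2 = 48×(2+472)/2
= 48×474/2 = 11376

S_48 = 11376


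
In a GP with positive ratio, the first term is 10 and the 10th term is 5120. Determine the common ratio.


r^(n-1) = aₙ/a₁
r^9 = 5120/10 = 512
r = 512^(1/9)
= 2

r = 2


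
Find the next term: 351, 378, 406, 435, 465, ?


Pattern: triangular numbers: n(n+1)/2
Terms: 351, 378, 406, 435, 465
Next term = 496

Next term = 496


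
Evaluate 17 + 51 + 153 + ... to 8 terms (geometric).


Sₙ = 17×(3^8 - 1)/(3 - 1)
= 17×(6561 - 1)/2
= 17×6560/2
= 55760

S_8 = 55760


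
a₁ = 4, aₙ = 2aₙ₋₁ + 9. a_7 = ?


Computing step by step:
a_1 = 4
a_2 = 17
a_3 = 43
a_4 = 95
a_5 = 199
a_6 = 407
a_7 = 823


a_7 = 823


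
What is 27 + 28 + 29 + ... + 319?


Σₖ₌27^319 k = Σₖ₌₁^319 k − Σₖ₌₁^26 k
= 319·320/2 − 26·27/2
= 51040 − 351 = 50689

Σk = 50689


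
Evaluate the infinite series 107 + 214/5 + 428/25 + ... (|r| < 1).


S∞ = a₁/(1-r) = 107/(1 - 2/5)
= 107/(3/5)
= 535/3

S∞ = 535/3


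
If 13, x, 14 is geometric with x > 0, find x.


GM = √(13×14) = √182 = 13.4907

GM = 13.4907


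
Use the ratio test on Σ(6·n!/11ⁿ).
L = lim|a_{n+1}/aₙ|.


aₙ = 6·n!/11^n
a_{n+1}/aₙ = (n+1)!/11^(n+1) × 11^n/n!  (constant 6 cancels)
= (n+1)/11
L = lim(n→∞) (n+1)/11 = ∞
L > 1 → series DIVERGES

Diverges (ratio test: L = ∞ > 1)


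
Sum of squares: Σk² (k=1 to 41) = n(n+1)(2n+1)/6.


n = 41
n(n+1)(2n+1)/6 = 41×42×83/6
= 142926/6 = 23821

Σk² = 23821


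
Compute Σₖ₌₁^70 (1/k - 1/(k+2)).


Telescoping with gap 2: two head and two tail terms survive.
= (1 + 1/2) - (1/71 + 1/72)
= 3/2 - 1/71 - 1/72 = 7525/5112

Sum = 7525/5112


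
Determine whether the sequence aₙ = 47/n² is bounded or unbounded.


a₁ = 47, a₂ = 47/4, a₃ = 47/9, ...
0 < aₙ ≤ 47 for all n ≥ 1
The sequence IS bounded

Bounded (0 < aₙ ≤ 47)


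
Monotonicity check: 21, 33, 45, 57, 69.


Differences: 12, 12, 12, 12
All differences > 0 → strictly INCREASING

Monotonically increasing


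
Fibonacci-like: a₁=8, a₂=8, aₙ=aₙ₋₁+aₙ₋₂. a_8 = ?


Computing iteratively: 8, 8, 16, 24, 40, 64, 104, 168
a_8 = 168

a_8 = 168


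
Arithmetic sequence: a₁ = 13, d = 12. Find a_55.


aₙ = a₁ + (n-1)d
= 13 + (55-1)×12
= 13 + 648
= 661

a_55 = 661


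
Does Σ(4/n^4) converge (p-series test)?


p-series test: Σ c/n^p converges if p > 1, diverges if p ≤ 1 (constant c > 0 doesn't affect convergence).
p = 4
4 > 1 → CONVERGES

Converges (p = 4 > 1)


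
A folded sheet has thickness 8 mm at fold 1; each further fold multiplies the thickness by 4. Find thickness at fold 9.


aₙ = a₁·r^(n-1)
= 8×4^8
= 8×65536
= 524288

a_9 = 524288


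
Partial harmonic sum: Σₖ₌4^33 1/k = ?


Σₖ₌4^33 1/k = 1/4 + 1/5 + 1/6 + ... + 1/33
= 29608831262749/13127595717600
≈ 2.2555

Sum = 29608831262749/13127595717600 ≈ 2.2555


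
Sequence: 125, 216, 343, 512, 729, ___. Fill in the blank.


Pattern: perfect cubes: n³
Terms: 125, 216, 343, 512, 729
Next term = 1000

Next term = 1000


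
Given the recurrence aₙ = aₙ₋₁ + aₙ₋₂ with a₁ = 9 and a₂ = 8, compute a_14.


Computing iteratively: 9, 8, 17, 25, 42, 67, 109, 176, 285, 461, 746, 1207, ...
a_14 = 3160

a_14 = 3160


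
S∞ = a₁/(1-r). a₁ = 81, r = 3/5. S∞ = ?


S∞ = a₁/(1-r) = 81/(1 - 3/5)
= 81/(2/5)
= 405/2

S∞ = 405/2


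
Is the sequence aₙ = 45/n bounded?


a₁ = 45, a₂ = 45/2, a₃ = 45/3, ...
0 < aₙ ≤ 45 for all n ≥ 1
Lower bound: 0, Upper bound: 45
The sequence IS bounded

Bounded (0 < aₙ ≤ 45)


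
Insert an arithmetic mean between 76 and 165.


AM = (76 + 165)/2 = 241/2 = 120.5

AM = 120.5


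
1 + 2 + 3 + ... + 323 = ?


n(n+1)/2 = 323×324/2 = 104652/2 = 52326

Σk = 52326


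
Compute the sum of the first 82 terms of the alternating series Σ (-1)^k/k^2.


S = -1 + 1/4 - 1/9 + 1/16 - 1/25 + 1/36 - 1/49 + 1/64 ± ...
= -0.8224
(Full series converges to -π²/12 ≈ -0.8225)

S_82 = -0.8224


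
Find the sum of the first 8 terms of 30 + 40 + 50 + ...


aₙ = 30 + (8-1)×10 = 100
Sₙ = n(a₁+aₙ)/2 = 8×(30+100)/2
= 8×130/2 = 520

S_8 = 520


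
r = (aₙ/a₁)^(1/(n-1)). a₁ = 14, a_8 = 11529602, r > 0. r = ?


r^(n-1) = aₙ/a₁
r^7 = 11529602/14 = 823543
r = 823543^(1/7)
= 7

r = 7


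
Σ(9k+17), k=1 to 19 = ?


Σ(9k+17) = 9·Σk + 17·n
= 9·190 + 17·19
= 1710 + 323 = 2033

Σ = 2033


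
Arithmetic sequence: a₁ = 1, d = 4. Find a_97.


aₙ = a₁ + (n-1)d
= 1 + (97-1)×4
= 1 + 384
= 385

a_97 = 385


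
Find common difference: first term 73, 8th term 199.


d = (aₙ - a₁)/(n-1)
= (199 - 73)/(8-1)
= 126/7 = 18

d = 18


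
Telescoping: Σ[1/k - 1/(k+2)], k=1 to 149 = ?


Telescoping with gap 2: two head and two tail terms survive.
= (1 + 1/2) - (1/150 + 1/151)
= 3/2 - 1/150 - 1/151 = 16837/11325

Sum = 16837/11325


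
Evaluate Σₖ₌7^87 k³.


Σₖ₌7^87 k³ = [87·88/2]² − [6·7/2]²
= 14653584 − 441 = 14653143

Σk³ = 14653143


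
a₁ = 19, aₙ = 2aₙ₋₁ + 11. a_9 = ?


Computing step by step:
a_1 = 19
a_2 = 49
a_3 = 109
a_4 = 229
a_5 = 469
a_6 = 949
a_7 = 1909
a_8 = 3829
a_9 = 7669


a_9 = 7669


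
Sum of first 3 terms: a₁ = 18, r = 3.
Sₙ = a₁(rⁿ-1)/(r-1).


Sₙ = 18×(3^3 - 1)/(3 - 1)
= 18×(27 - 1)/2
= 18×26/2
= 234

S_3 = 234


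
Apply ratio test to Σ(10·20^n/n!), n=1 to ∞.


aₙ = 10·20^n/n!
a_{n+1}/aₙ = 20^(n+1)/(n+1)! × n!/20^n  (constant 10 cancels)
= 20/(n+1)
L = lim(n→∞) 20/(n+1) = 0
L < 1 → series CONVERGES

Converges (ratio test: L = 0 < 1)


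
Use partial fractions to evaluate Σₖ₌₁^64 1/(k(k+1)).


1/(k(k+1)) = 1/k - 1/(k+1) (partial fractions)
Telescoping: Σ = 1 - 1/65 = 64/65

Sum = 64/65


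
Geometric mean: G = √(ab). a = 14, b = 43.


GM = √(14×43) = √602 = 24.5357

GM = 24.5357


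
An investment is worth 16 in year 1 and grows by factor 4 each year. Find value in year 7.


aₙ = a₁·r^(n-1)
= 16×4^6
= 16×4096
= 65536

a_7 = 65536


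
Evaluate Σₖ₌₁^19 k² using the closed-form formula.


n = 19
n(n+1)(2n+1)/6 = 19×20×39/6
= 14820/6 = 2470

Σk² = 2470


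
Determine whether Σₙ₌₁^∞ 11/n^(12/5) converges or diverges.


p-series test: Σ c/n^p converges if p > 1, diverges if p ≤ 1 (constant c > 0 doesn't affect convergence).
p = 12/5
12/5 > 1 → CONVERGES

Converges (p = 12/5 > 1)


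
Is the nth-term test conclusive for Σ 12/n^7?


lim(n→∞) 12/n^7 = 0
lim aₙ = 0 → nth-term test is INCONCLUSIVE
(Need other tests; this is actually a convergent p-series with p=7 > 1)

Inconclusive (lim aₙ = 0; need another test)


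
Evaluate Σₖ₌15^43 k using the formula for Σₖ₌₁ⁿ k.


Σₖ₌15^43 k = Σₖ₌₁^43 k − Σₖ₌₁^14 k
= 43·44/2 − 14·15/2
= 946 − 105 = 841

Σk = 841


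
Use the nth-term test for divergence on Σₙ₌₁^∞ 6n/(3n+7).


lim(n→∞) 6n/(3n+7) = 6/3 = 2  (divide numerator and denominator by n)
lim aₙ = 2 ≠ 0 → series DIVERGES

Diverges (lim aₙ = 2 ≠ 0)


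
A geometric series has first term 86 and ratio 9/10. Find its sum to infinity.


S∞ = a₁/(1-r) = 86/(1 - 9/10)
= 86/(1/10)
= 860

S∞ = 860


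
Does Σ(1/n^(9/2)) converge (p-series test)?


p-series test: Σ c/n^p converges if p > 1, diverges if p ≤ 1 (constant c > 0 doesn't affect convergence).
p = 9/2
9/2 > 1 → CONVERGES

Converges (p = 9/2 > 1)


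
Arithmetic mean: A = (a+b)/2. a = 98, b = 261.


AM = (98 + 261)/2 = 359/2 = 179.5

AM = 179.5


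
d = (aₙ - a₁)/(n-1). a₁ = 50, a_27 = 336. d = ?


d = (aₙ - a₁)/(n-1)
= (336 - 50)/(27-1)
= 286/26 = 11

d = 11


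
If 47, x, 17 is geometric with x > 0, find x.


GM = √(47×17) = √799 = 28.2666

GM = 28.2666


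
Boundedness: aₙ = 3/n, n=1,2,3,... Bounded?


a₁ = 3, a₂ = 3/2, a₃ = 3/3, ...
0 < aₙ ≤ 3 for all n ≥ 1
Lower bound: 0, Upper bound: 3
The sequence IS bounded

Bounded (0 < aₙ ≤ 3)


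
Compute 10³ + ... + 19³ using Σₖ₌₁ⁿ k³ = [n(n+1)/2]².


Σₖ₌10^19 k³ = [19·20/2]² − [9·10/2]²
= 36100 − 2025 = 34075

Σk³ = 34075


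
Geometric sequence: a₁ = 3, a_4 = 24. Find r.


r^(n-1) = aₙ/a₁
r^3 = 24/3 = 8
r = 8^(1/3)
= 2

r = 2


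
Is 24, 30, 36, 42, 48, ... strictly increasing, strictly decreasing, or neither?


Differences: 6, 6, 6, 6
All differences > 0 → strictly INCREASING

Monotonically increasing


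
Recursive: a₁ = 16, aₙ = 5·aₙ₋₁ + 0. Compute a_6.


Computing step by step:
a_1 = 16
a_2 = 80
a_3 = 400
a_4 = 2000
a_5 = 10000
a_6 = 50000


a_6 = 50000


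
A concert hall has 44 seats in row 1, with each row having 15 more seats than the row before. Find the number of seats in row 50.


aₙ = a₁ + (n-1)d
= 44 + (50-1)×15
= 44 + 735
= 779

a_50 = 779


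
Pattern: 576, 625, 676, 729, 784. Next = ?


Pattern: perfect squares: n²
Terms: 576, 625, 676, 729, 784
Next term = 841

Next term = 841


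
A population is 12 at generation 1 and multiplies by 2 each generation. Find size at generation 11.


aₙ = a₁·r^(n-1)
= 12×2^10
= 12×1024
= 12288

a_11 = 12288


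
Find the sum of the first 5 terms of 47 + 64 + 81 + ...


aₙ = 47 + (5-1)×17 = 115
Sₙ = n(a₁+aₙ)/2 = 5×(47+115)/2
= 5×162/2 = 405

S_5 = 405


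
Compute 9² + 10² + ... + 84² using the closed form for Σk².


Σₖ₌9^84 k² = Σₖ₌₁^84 k² − Σₖ₌₁^8 k²
= 84·85·169/6 − 8·9·17/6
= 201110 − 204 = 200906

Σk² = 200906


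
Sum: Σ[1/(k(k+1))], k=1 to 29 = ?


1/(k(k+1)) = 1/k - 1/(k+1) (partial fractions)
Telescoping: Σ = 1 - 1/30 = 29/30

Sum = 29/30


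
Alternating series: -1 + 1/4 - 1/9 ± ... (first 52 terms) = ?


S = -1 + 1/4 - 1/9 + 1/16 - 1/25 + 1/36 - 1/49 + 1/64 ± ...
= -0.8223
(Full series converges to -π²/12 ≈ -0.8225)

S_52 = -0.8223


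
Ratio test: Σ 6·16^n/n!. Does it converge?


aₙ = 6·16^n/n!
a_{n+1}/aₙ = 16^(n+1)/(n+1)! × n!/16^n  (constant 6 cancels)
= 16/(n+1)
L = lim(n→∞) 16/(n+1) = 0
L < 1 → series CONVERGES

Converges (ratio test: L = 0 < 1)


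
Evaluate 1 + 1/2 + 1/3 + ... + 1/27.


H_27 = 1/1 + 1/2 + 1/3 + ... + 1/27
= 312536252003/80313433200
≈ 3.8915

H_27 = 312536252003/80313433200 ≈ 3.8915


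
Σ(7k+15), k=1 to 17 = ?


Σ(7k+15) = 7·Σk + 15·n
= 7·153 + 15·17
= 1071 + 255 = 1326

Σ = 1326


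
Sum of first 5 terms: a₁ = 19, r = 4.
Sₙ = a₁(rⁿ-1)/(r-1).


Sₙ = 19×(4^5 - 1)/(4 - 1)
= 19×(1024 - 1)/3
= 19×1023/3
= 6479

S_5 = 6479


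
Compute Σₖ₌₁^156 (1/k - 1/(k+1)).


Telescoping: adjacent terms cancel.
= 1/1 - 1/157
= 1 - 1/157 = 156/157

Sum = 156/157


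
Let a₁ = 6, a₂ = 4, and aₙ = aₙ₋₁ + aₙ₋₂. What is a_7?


Computing iteratively: 6, 4, 10, 14, 24, 38, 62
a_7 = 62

a_7 = 62


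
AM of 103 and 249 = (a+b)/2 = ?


AM = (103 + 249)/2 = 352/2 = 176

AM = 176


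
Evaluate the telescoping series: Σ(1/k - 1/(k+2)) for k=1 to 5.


Telescoping with gap 2: two head and two tail terms survive.
= (1 + 1/2) - (1/6 + 1/7)
= 3/2 - 1/6 - 1/7 = 25/21

Sum = 25/21


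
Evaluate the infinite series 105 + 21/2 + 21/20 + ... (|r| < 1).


S∞ = a₁/(1-r) = 105/(1 - 1/10)
= 105/(9/10)
= 350/3

S∞ = 350/3


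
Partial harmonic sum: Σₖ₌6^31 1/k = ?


Σₖ₌6^31 1/k = 1/6 + 1/7 + 1/8 + ... + 1/31
= 125913534410497/72201776446800
≈ 1.7439

Sum = 125913534410497/72201776446800 ≈ 1.7439


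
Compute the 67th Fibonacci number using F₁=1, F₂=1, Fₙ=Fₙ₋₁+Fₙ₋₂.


Fibonacci sequence: 1, 1, 2, 3, 5, 8, 13, 21, 34, 55, 89, ...
F(67) = 44945570212853

F(67) = 44945570212853


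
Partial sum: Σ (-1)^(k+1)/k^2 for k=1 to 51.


S = 1 - 1/4 + 1/9 - 1/16 + 1/25 - 1/36 + 1/49 - 1/64 ± ...
= 0.8227
(Full series converges to +π²/12 ≈ +0.8225)

S_51 = 0.8227


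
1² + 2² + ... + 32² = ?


n = 32
n(n+1)(2n+1)/6 = 32×33×65/6
= 68640/6 = 11440

Σk² = 11440


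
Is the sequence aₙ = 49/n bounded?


a₁ = 49, a₂ = 49/2, a₃ = 49/3, ...
0 < aₙ ≤ 49 for all n ≥ 1
Lower bound: 0, Upper bound: 49
The sequence IS bounded

Bounded (0 < aₙ ≤ 49)


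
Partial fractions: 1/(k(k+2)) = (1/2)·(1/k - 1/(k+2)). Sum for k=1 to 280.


1/(k(k+2)) = (1/2)·(1/k - 1/(k+2)) (partial fractions)
Telescoping: Σ = (1/2)·(1 + 1/2 - 1/281 - 1/282) = 29575/39621

Sum = 29575/39621


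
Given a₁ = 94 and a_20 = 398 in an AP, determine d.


d = (aₙ - a₁)/(n-1)
= (398 - 94)/(20-1)
= 304/19 = 16

d = 16


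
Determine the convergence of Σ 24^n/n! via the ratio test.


aₙ = 24^n/n!
a_{n+1}/aₙ = 24^(n+1)/(n+1)! × n!/24^n
= 24/(n+1)
L = lim(n→∞) 24/(n+1) = 0
L < 1 → series CONVERGES

Converges (ratio test: L = 0 < 1)


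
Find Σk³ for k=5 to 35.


Σₖ₌5^35 k³ = [35·36/2]² − [4·5/2]²
= 396900 − 100 = 396800

Σk³ = 396800


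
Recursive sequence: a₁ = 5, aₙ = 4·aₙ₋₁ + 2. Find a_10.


Computing step by step:
a_1 = 5
a_2 = 22
a_3 = 90
a_4 = 362
a_5 = 1450
a_6 = 5802
a_7 = 23210
a_8 = 92842
a_9 = 371370
a_10 = 1485482


a_10 = 1485482


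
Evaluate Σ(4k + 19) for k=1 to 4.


Σ(4k+19) = 4·Σk + 19·n
= 4·10 + 19·4
= 40 + 76 = 116

Σ = 116


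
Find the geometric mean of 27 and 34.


GM = √(27×34) = √918 = 30.2985

GM = 30.2985


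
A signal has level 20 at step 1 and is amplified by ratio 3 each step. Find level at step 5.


aₙ = a₁·r^(n-1)
= 20×3^4
= 20×81
= 1620

a_5 = 1620


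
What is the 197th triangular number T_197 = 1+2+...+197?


n(n+1)/2 = 197×198/2 = 39006/2 = 19503

Σk = 19503


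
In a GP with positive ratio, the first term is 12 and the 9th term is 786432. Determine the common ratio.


r^(n-1) = aₙ/a₁
r^8 = 786432/12 = 65536
r = 65536^(1/8)
= ±4; taking r > 0 gives r = 4

r = 4


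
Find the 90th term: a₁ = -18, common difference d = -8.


aₙ = a₁ + (n-1)d
= -18 + (90-1)×-8
= -18 - 712
= -730

a_90 = -730


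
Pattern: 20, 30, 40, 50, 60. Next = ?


Pattern: arithmetic (d=10)
Terms: 20, 30, 40, 50, 60
Next term = 70

Next term = 70


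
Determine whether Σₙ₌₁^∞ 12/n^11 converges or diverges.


p-series test: Σ c/n^p converges if p > 1, diverges if p ≤ 1 (constant c > 0 doesn't affect convergence).
p = 11
11 > 1 → CONVERGES

Converges (p = 11 > 1)


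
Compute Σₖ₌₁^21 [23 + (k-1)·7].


aₙ = 23 + (21-1)×7 = 163
Sₙ = n(a₁+aₙ)/2 = 21×(23+163)/2
= 21×186/2 = 1953

S_21 = 1953


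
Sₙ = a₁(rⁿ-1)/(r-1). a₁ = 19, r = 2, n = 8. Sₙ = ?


Sₙ = 19×(2^8 - 1)/(2 - 1)
= 19×(256 - 1)/1
= 19×255/1
= 4845

S_8 = 4845


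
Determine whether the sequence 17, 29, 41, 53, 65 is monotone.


Differences: 12, 12, 12, 12
All differences > 0 → strictly INCREASING

Monotonically increasing


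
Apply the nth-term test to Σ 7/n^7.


lim(n→∞) 7/n^7 = 0
lim aₙ = 0 → nth-term test is INCONCLUSIVE
(Need other tests; this is actually a convergent p-series with p=7 > 1)

Inconclusive (lim aₙ = 0; need another test)


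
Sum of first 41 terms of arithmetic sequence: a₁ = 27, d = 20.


aₙ = 27 + (41-1)×20 = 827
Sₙ = n(a₁+aₙ)/2 = 41×(27+827)/2
= 41×854/2 = 17507

S_41 = 17507


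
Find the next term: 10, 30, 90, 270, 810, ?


Pattern: geometric (r=3)
Terms: 10, 30, 90, 270, 810
Next term = 2430

Next term = 2430


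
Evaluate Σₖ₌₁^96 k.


n(n+1)/2 = 96×97/2 = 9312/2 = 4656

Σk = 4656


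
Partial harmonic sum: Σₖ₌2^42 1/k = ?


Σₖ₌2^42 1/k = 1/2 + 1/3 + 1/4 + ... + 1/42
= 9464375460249419/2844937529085600
≈ 3.3267

Sum = 9464375460249419/2844937529085600 ≈ 3.3267


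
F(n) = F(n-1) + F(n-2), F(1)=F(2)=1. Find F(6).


Fibonacci sequence: 1, 1, 2, 3, 5, 8
F(6) = 8

F(6) = 8


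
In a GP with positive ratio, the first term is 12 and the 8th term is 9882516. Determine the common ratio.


r^(n-1) = aₙ/a₁
r^7 = 9882516/12 = 823543
r = 823543^(1/7)
= 7

r = 7


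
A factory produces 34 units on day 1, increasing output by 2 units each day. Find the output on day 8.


aₙ = a₁ + (n-1)d
= 34 + (8-1)×2
= 34 + 14
= 48

a_8 = 48


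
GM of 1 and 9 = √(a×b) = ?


GM = √(1×9) = √9 = 3

GM = 3


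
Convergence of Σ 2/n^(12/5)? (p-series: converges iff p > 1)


p-series test: Σ c/n^p converges if p > 1, diverges if p ≤ 1 (constant c > 0 doesn't affect convergence).
p = 12/5
12/5 > 1 → CONVERGES

Converges (p = 12/5 > 1)


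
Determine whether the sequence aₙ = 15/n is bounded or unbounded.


a₁ = 15, a₂ = 15/2, a₃ = 15/3, ...
0 < aₙ ≤ 15 for all n ≥ 1
Lower bound: 0, Upper bound: 15
The sequence IS bounded

Bounded (0 < aₙ ≤ 15)


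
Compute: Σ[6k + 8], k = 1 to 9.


Σ(6k+8) = 6·Σk + 8·n
= 6·45 + 8·9
= 270 + 72 = 342

Σ = 342


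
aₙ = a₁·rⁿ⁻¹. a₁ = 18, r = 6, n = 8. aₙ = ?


aₙ = a₁·r^(n-1)
= 18×6^7
= 18×279936
= 5038848

a_8 = 5038848


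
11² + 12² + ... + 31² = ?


Σₖ₌11^31 k² = Σₖ₌₁^31 k² − Σₖ₌₁^10 k²
= 31·32·63/6 − 10·11·21/6
= 10416 − 385 = 10031

Σk² = 10031


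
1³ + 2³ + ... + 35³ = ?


n(n+1)/2 = 35×36/2 = 630
Σk³ = 630² = 396900

Σk³ = 396900


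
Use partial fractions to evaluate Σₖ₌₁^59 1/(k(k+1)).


1/(k(k+1)) = 1/k - 1/(k+1) (partial fractions)
Telescoping: Σ = 1 - 1/60 = 59/60

Sum = 59/60


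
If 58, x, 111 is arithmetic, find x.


AM = (58 + 111)/2 = 169/2 = 84.5

AM = 84.5


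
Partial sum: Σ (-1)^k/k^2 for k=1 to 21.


S = -1 + 1/4 - 1/9 + 1/16 - 1/25 + 1/36 - 1/49 + 1/64 ± ...
= -0.8235
(Full series converges to -π²/12 ≈ -0.8225)

S_21 = -0.8235


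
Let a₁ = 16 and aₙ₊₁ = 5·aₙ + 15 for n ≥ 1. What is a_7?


Computing step by step:
a_1 = 16
a_2 = 95
a_3 = 490
a_4 = 2465
a_5 = 12340
a_6 = 61715
a_7 = 308590


a_7 = 308590


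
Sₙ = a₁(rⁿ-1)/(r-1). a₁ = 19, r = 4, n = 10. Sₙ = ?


Sₙ = 19×(4^10 - 1)/(4 - 1)
= 19×(1048576 - 1)/3
= 19×1048575/3
= 6640975

S_10 = 6640975


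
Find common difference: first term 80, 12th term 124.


d = (aₙ - a₁)/(n-1)
= (124 - 80)/(12-1)
= 44/11 = 4

d = 4


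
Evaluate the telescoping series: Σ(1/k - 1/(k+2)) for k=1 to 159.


Telescoping with gap 2: two head and two tail terms survive.
= (1 + 1/2) - (1/160 + 1/161)
= 3/2 - 1/160 - 1/161 = 38319/25760

Sum = 38319/25760


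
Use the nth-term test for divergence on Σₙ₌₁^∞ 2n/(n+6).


lim(n→∞) 2n/(n+6) = 2/1 = 2  (divide numerator and denominator by n)
lim aₙ = 2 ≠ 0 → series DIVERGES

Diverges (lim aₙ = 2 ≠ 0)


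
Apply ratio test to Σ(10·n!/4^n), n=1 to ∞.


aₙ = 10·n!/4^n
a_{n+1}/aₙ = (n+1)!/4^(n+1) × 4^n/n!  (constant 10 cancels)
= (n+1)/4
L = lim(n→∞) (n+1)/4 = ∞
L > 1 → series DIVERGES

Diverges (ratio test: L = ∞ > 1)


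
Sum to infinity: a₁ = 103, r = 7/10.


S∞ = a₁/(1-r) = 103/(1 - 7/10)
= 103/(3/10)
= 1030/3

S∞ = 1030/3


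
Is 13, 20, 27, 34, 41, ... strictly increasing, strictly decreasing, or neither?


Differences: 7, 7, 7, 7
All differences > 0 → strictly INCREASING

Monotonically increasing


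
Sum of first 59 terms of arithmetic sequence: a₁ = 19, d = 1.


aₙ = 19 + (59-1)×1 = 77
Sₙ = n(a₁+aₙ)/2 = 59×(19+77)/2
= 59×96/2 = 2832

S_59 = 2832


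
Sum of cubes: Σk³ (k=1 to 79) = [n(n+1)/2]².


n(n+1)/2 = 79×80/2 = 3160
Σk³ = 3160² = 9985600

Σk³ = 9985600


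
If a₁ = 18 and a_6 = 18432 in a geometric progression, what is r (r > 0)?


r^(n-1) = aₙ/a₁
r^5 = 18432/18 = 1024
r = 1024^(1/5)
= 4

r = 4


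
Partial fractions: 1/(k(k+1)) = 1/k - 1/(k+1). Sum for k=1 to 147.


1/(k(k+1)) = 1/k - 1/(k+1) (partial fractions)
Telescoping: Σ = 1 - 1/148 = 147/148

Sum = 147/148


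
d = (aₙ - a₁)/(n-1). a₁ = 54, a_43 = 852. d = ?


d = (aₙ - a₁)/(n-1)
= (852 - 54)/(43-1)
= 798/42 = 19

d = 19


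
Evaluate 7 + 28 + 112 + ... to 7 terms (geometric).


Sₙ = 7×(4^7 - 1)/(4 - 1)
= 7×(16384 - 1)/3
= 7×16383/3
= 38227

S_7 = 38227


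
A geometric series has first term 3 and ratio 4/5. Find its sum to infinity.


S∞ = a₁/(1-r) = 3/(1 - 4/5)
= 3/(1/5)
= 15

S∞ = 15


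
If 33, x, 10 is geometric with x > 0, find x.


GM = √(33×10) = √330 = 18.1659

GM = 18.1659


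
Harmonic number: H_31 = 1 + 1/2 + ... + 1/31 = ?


H_31 = 1/1 + 1/2 + 1/3 + ... + 1/31
= 290774257297357/72201776446800
≈ 4.0272

H_31 = 290774257297357/72201776446800 ≈ 4.0272


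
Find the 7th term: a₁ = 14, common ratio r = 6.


aₙ = a₁·r^(n-1)
= 14×6^6
= 14×46656
= 653184

a_7 = 653184


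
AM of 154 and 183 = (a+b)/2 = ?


AM = (154 + 183)/2 = 337/2 = 168.5

AM = 168.5


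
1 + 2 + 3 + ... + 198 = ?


n(n+1)/2 = 198×199/2 = 39402/2 = 19701

Σk = 19701


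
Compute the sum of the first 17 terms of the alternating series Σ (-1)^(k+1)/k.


S = 1 - 1/2 + 1/3 - 1/4 + 1/5 - 1/6 + 1/7 - 1/8 ± ...
= 0.7217
(Full series converges to +ln(2) ≈ +0.6931)

S_17 = 0.7217


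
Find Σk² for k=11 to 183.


Σₖ₌11^183 k² = Σₖ₌₁^183 k² − Σₖ₌₁^10 k²
= 183·184·367/6 − 10·11·21/6
= 2059604 − 385 = 2059219

Σk² = 2059219


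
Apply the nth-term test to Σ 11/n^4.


lim(n→∞) 11/n^4 = 0
lim aₙ = 0 → nth-term test is INCONCLUSIVE
(Need other tests; this is actually a convergent p-series with p=4 > 1)

Inconclusive (lim aₙ = 0; need another test)


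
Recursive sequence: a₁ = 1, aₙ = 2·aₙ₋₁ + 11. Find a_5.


Computing step by step:
a_1 = 1
a_2 = 13
a_3 = 37
a_4 = 85
a_5 = 181


a_5 = 181


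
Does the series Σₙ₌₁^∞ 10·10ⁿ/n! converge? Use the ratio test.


aₙ = 10·10^n/n!
a_{n+1}/aₙ = 10^(n+1)/(n+1)! × n!/10^n  (constant 10 cancels)
= 10/(n+1)
L = lim(n→∞) 10/(n+1) = 0
L < 1 → series CONVERGES

Converges (ratio test: L = 0 < 1)


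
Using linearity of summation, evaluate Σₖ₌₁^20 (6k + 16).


Σ(6k+16) = 6·Σk + 16·n
= 6·210 + 16·20
= 1260 + 320 = 1580

Σ = 1580


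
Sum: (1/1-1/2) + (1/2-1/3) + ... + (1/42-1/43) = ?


Telescoping: adjacent terms cancel.
= 1/1 - 1/43
= 1 - 1/43 = 42/43

Sum = 42/43


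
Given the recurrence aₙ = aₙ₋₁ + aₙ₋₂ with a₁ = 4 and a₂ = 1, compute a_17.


Computing iteratively: 4, 1, 5, 6, 11, 17, 28, 45, 73, 118, 191, 309, ...
a_17 = 3427

a_17 = 3427
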